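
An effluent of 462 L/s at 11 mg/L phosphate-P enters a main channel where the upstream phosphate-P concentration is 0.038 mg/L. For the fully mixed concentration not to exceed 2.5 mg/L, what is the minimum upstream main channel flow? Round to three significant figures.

Set C_mix = 2.5: (Q·0.03800 + 462.0·11.00) / (Q + 462.0) = 2.5
→ Q = 462.0·(11.00 − 2.5)/(2.5 − 0.03800) = 1595 L/s.

1600 L/s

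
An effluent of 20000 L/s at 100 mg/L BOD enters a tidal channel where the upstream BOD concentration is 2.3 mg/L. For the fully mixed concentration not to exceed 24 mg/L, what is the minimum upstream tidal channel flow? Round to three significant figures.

70000 L/s

Set C_mix = 24: (Q·2.300 + 20000·100.0) / (Q + 20000) = 24
→ Q = 20000·(100.0 − 24)/(24 − 2.300) = 70050 L/s.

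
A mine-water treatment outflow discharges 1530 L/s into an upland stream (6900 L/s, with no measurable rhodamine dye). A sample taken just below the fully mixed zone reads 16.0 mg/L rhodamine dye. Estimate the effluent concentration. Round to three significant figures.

Mass balance: 6900·0 + 1530·Cₑ = 8430·16.00
→ Cₑ = (8430·16.00 − 6900·0) / 1530 = 88.16 mg/L.

88.2 mg/L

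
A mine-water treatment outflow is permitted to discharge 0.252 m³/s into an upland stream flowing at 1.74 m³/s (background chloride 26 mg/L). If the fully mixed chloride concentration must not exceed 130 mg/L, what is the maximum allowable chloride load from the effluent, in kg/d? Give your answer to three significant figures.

Mass balance at the limit: 1.740·26.00 + 0.2520·Cₑ = 1.992·130 → Cₑ = 848.1 mg/L.
Load = 0.2520 m³/s × 848.1 g/m³ × 86 400 s/d = 18470 kg/d.

18500 kg/d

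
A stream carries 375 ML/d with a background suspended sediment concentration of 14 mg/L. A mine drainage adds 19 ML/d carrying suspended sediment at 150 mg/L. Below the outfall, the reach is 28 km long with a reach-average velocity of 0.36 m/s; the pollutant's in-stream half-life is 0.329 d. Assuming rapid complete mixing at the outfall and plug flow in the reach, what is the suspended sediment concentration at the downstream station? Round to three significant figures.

3.09 mg/L

Mass balance: C = (375.0·14.00 + 19.00·150.0) / 394.0 = 8100/394.0 = 20.56 mg/L.
Travel time t = 28·1000 / 0.36 = 77780 s = 21.60 h.
Half-life 0.329 d → k = ln 2 / 0.329 = 2.107 d⁻¹.
After decay, C = 20.56 × e^(−kt) = 20.56 × 0.1501 = 3.085 mg/L.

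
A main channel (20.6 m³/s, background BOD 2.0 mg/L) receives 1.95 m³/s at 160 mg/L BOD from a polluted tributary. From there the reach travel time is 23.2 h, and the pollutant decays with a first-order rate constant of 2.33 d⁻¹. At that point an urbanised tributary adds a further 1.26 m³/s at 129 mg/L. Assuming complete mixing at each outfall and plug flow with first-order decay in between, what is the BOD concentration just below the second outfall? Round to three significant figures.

8.39 mg/L

Mass balance: C = (20.60·2.000 + 1.950·160.0) / 22.55 = 353.2/22.55 = 15.66 mg/L; combined flow 22.55 m³/s.
Decay over the reach: 15.66·exp(−kt) = 15.66·0.1052 = 1.647 mg/L.
At the second outfall, C = (22.55·1.647 + 1.260·129.0) / (22.55 + 1.260) = 8.386 mg/L.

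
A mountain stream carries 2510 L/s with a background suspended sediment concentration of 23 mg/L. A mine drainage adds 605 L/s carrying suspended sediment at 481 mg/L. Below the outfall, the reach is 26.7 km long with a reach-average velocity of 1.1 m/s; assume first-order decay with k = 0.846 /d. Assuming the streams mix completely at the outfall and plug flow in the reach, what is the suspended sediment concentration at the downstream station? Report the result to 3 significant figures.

88.3 mg/L

Mass balance: C = (2510·23.00 + 605.0·481.0) / 3115 = 348700/3115 = 112.0 mg/L.
Travel time t = 26.7·1000 / 1.1 = 24270 s = 6.742 h.
After decay, C = 112.0 × e^(−kt) = 112.0 × 0.7885 = 88.27 mg/L.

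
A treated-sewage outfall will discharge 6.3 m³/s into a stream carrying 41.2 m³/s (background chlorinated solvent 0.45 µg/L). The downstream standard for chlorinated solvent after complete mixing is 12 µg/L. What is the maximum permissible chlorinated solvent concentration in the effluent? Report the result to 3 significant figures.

87.5 µg/L

At the limit, (Qr·Cr + Qe·Cₑ)/(Qr + Qe) = 12:
Cₑ = (47.50·12 − 41.20·0.4500) / 6.300 = 87.53 µg/L.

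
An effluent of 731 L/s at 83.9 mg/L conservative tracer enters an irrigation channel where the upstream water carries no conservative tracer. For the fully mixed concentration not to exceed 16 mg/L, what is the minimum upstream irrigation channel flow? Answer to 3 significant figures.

Set C_mix = 16: (Q·0 + 731.0·83.90) / (Q + 731.0) = 16
→ Q = 731.0·(83.90 − 16)/(16 − 0) = 3102 L/s.

3100 L/s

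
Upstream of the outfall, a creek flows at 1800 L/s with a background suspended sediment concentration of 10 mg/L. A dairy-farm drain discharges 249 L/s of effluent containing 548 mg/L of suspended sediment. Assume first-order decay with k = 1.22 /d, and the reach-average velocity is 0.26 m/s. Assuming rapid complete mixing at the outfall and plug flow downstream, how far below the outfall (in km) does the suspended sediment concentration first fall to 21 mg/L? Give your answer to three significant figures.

23.5 km

Mass balance: C = (1800·10.00 + 249.0·548.0) / 2049 = 154500/2049 = 75.38 mg/L.
Set 75.38·exp(−k·t) = 21 → t = ln(75.38/21)/k = 90510 s = 25.14 h.
Distance = v·t = 0.26·90510 = 23530 m = 23.53 km.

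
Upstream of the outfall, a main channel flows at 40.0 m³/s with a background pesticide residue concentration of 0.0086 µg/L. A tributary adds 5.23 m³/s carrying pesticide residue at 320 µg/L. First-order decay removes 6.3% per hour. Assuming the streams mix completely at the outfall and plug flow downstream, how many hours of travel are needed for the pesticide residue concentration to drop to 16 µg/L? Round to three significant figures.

12.9 h

Mixed concentration C = ΣQC/ΣQ = (40.00·0.008600 + 5.230·320.0) / 45.23 = 1674/45.23 = 37.01 µg/L.
6.3%/h lost → k = −ln(1 − 0.063) = 0.06507 h⁻¹.
37.01·exp(−k·t) = 16 → t = ln(37.01/16)/k = 46390 s = 12.89 h.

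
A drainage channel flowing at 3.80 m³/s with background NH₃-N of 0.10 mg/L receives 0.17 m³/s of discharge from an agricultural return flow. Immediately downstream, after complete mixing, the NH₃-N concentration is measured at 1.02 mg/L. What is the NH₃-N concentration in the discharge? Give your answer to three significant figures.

21.6 mg/L

Mass balance: 3.800·0.1000 + 0.1700·Cₑ = 3.970·1.020
→ Cₑ = (3.970·1.020 − 3.800·0.1000) / 0.1700 = 21.58 mg/L.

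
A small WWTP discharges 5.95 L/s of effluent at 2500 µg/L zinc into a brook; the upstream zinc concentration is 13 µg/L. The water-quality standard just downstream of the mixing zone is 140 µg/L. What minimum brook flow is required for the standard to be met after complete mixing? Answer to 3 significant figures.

Set C_mix = 140: (Q·13.00 + 5.950·2500) / (Q + 5.950) = 140
→ Q = 5.950·(2500 − 140)/(140 − 13.00) = 110.6 L/s.

111 L/s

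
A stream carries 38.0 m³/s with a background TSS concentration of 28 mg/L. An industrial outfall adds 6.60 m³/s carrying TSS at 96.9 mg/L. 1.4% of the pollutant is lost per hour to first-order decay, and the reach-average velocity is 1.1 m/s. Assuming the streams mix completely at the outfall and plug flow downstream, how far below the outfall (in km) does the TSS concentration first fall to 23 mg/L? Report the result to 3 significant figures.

142 km

Mixed concentration C = ΣQC/ΣQ = (38.00·28.00 + 6.600·96.90) / 44.60 = 1704/44.60 = 38.20 mg/L.
1.4%/h lost → k = −ln(1 − 0.014) = 0.01410 h⁻¹.
Set 38.20·exp(−k·t) = 23 → t = ln(38.20/23)/k = 129500 s = 35.98 h.
Distance = v·t = 1.1·129500 = 142500 m = 142.5 km.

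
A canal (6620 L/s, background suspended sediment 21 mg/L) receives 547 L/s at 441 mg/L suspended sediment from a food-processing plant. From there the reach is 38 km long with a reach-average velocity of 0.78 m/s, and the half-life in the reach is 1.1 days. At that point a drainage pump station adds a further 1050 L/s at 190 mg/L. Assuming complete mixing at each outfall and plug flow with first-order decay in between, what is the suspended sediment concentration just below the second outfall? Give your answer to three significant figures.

Mixed concentration C = ΣQC/ΣQ = (6620·21.00 + 547.0·441.0) / 7167 = 380200/7167 = 53.06 mg/L; combined flow 7167 L/s.
Travel time t = 38·1000 / 0.78 = 48720 s = 13.53 h.
Half-life 1.1 d → k = ln 2 / 1.1 = 0.6301 d⁻¹.
First-order decay: C = 53.06·exp(−k·t) = 53.06·0.7010 = 37.19 mg/L.
Second outfall: C = (7167·37.19 + 1050·190.0)/8217 = 56.72 mg/L.

56.7 mg/L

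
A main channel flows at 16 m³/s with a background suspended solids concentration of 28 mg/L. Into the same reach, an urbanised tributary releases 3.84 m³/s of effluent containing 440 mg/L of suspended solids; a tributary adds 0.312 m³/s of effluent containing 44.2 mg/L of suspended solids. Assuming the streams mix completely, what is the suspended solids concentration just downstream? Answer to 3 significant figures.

Mixed concentration C = ΣQC/ΣQ = (16.00·28.00 + 3.840·440.0 + 0.3120·44.20) / 20.15 = 2151/20.15 = 106.8 mg/L.

107 mg/L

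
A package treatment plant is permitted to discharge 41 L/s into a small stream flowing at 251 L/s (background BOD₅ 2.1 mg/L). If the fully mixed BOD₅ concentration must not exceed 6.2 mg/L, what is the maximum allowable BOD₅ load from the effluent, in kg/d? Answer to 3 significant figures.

Mass balance at the limit: 251.0·2.100 + 41.00·Cₑ = 292.0·6.2 → Cₑ = 31.30 mg/L.
41.00 L/s = 0.04100 m³/s. Load = 0.04100 m³/s × 31.30 g/m³ × 86 400 s/d = 110.9 kg/d.

111 kg/d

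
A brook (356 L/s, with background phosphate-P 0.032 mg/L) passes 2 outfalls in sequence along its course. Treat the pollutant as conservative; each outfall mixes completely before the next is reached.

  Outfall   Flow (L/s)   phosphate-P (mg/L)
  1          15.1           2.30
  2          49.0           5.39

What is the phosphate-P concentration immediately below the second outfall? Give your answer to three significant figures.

0.738 mg/L

After outfall 1: Q = 356.0 + 15.10 = 371.1 L/s; C = (356.0·0.03200 + 15.10·2.300)/371.1 = 0.1243 mg/L.
After outfall 2: Q = 371.1 + 49.00 = 420.1 L/s; C = (371.1·0.1243 + 49.00·5.390)/420.1 = 0.7385 mg/L.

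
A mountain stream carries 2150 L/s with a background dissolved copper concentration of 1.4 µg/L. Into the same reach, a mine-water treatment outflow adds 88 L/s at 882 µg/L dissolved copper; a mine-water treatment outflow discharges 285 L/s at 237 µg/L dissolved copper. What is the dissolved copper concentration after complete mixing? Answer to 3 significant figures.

58.7 µg/L

Mixed concentration C = ΣQC/ΣQ = (2150·1.400 + 88.00·882.0 + 285.0·237.0) / 2523 = 148200/2523 = 58.73 µg/L.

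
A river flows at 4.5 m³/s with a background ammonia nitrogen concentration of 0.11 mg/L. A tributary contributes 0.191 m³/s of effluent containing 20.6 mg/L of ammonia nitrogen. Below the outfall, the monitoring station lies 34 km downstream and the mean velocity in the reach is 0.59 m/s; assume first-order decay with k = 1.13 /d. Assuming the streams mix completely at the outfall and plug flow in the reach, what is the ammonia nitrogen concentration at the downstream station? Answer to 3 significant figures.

0.444 mg/L

Mass balance: C = (4.500·0.1100 + 0.1910·20.60) / 4.691 = 4.430/4.691 = 0.9443 mg/L.
Travel time t = 34·1000 / 0.59 = 57630 s = 16.01 h.
Decay over the reach: 0.9443·exp(−kt) = 0.9443·0.4706 = 0.4444 mg/L.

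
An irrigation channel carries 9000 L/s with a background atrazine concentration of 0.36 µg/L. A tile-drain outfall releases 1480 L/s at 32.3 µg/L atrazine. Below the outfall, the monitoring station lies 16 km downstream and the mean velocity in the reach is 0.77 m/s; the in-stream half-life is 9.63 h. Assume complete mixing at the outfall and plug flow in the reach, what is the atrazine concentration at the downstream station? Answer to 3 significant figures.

Mixed concentration C = ΣQC/ΣQ = (9000·0.3600 + 1480·32.30) / 10480 = 51040/10480 = 4.871 µg/L.
Travel time t = 16·1000 / 0.77 = 20780 s = 5.772 h.
Half-life 9.63 h → k = ln 2 / 9.63 = 0.07198 h⁻¹ = 1.727 d⁻¹.
After decay, C = 4.871 × e^(−kt) = 4.871 × 0.6600 = 3.215 µg/L.

3.21 µg/L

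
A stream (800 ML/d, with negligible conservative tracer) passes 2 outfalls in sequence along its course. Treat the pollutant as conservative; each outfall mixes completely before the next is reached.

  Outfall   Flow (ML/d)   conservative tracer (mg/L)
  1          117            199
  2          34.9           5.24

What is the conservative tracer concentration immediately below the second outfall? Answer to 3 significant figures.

24.7 mg/L

Below outfall 1: Q → 917.0 ML/d, C = (800.0·0 + 117.0·199.0)/917.0 = 25.39 mg/L.
Below outfall 2: Q → 951.9 ML/d, C = (917.0·25.39 + 34.90·5.240)/951.9 = 24.65 mg/L.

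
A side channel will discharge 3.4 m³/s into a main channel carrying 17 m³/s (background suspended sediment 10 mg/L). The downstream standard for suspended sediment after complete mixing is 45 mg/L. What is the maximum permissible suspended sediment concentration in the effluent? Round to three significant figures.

220 mg/L

At the limit, (Qr·Cr + Qe·Cₑ)/(Qr + Qe) = 45:
Cₑ = (20.40·45 − 17.00·10.00) / 3.400 = 220.0 mg/L.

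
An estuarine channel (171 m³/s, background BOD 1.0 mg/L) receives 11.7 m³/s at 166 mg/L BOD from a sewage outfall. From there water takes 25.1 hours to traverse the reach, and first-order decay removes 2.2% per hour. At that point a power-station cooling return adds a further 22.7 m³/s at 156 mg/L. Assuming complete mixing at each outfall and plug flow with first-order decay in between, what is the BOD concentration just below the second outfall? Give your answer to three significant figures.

Flow-weighted average: C = (171.0·1.000 + 11.70·166.0) / 182.7 = 2113/182.7 = 11.57 mg/L; combined flow 182.7 m³/s.
2.2%/h lost → k = −ln(1 − 0.022) = 0.02225 h⁻¹.
Decay over the reach: 11.57·exp(−kt) = 11.57·0.5721 = 6.618 mg/L.
Second outfall: C = (182.7·6.618 + 22.70·156.0)/205.4 = 23.13 mg/L.

23.1 mg/L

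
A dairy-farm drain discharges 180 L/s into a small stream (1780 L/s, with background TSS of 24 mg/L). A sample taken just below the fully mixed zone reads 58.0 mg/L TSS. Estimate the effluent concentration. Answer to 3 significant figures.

394 mg/L

Mass balance: 1780·24.00 + 180.0·Cₑ = 1960·58.00
→ Cₑ = (1960·58.00 − 1780·24.00) / 180.0 = 394.2 mg/L.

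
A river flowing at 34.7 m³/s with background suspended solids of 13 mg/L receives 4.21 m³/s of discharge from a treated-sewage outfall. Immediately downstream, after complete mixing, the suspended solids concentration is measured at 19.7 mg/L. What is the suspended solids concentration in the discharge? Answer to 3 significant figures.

74.9 mg/L

Mass balance: 34.70·13.00 + 4.210·Cₑ = 38.91·19.70
→ Cₑ = (38.91·19.70 − 34.70·13.00) / 4.210 = 74.92 mg/L.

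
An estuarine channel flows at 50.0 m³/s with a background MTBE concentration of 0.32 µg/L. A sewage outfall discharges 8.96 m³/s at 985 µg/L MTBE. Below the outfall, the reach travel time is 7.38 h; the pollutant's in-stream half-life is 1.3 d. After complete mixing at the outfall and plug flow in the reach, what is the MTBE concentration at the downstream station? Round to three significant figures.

Mixed concentration C = ΣQC/ΣQ = (50.00·0.3200 + 8.960·985.0) / 58.96 = 8842/58.96 = 150.0 µg/L.
Half-life 1.3 d → k = ln 2 / 1.3 = 0.5332 d⁻¹.
Decay over the reach: 150.0·exp(−kt) = 150.0·0.8488 = 127.3 µg/L.

127 µg/L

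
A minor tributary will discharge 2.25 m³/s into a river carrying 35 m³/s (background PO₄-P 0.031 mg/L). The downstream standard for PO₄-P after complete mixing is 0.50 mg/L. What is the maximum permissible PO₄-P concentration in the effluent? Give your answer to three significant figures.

7.80 mg/L

At the limit, (Qr·Cr + Qe·Cₑ)/(Qr + Qe) = 0.50:
Cₑ = (37.25·0.50 − 35.00·0.03100) / 2.250 = 7.796 mg/L.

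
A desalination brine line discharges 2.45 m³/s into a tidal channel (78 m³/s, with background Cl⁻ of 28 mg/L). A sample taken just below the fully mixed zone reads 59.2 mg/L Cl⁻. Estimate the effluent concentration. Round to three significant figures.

Mass balance: 78.00·28.00 + 2.450·Cₑ = 80.45·59.20
→ Cₑ = (80.45·59.20 − 78.00·28.00) / 2.450 = 1053 mg/L.

1050 mg/L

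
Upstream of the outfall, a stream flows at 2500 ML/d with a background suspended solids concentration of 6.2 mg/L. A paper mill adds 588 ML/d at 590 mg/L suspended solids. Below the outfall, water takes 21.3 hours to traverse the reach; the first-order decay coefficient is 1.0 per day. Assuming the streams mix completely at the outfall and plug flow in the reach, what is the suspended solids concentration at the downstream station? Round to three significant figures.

Flow-weighted average: C = (2500·6.200 + 588.0·590.0) / 3088 = 362400/3088 = 117.4 mg/L.
Decay over the reach: 117.4·exp(−kt) = 117.4·0.4117 = 48.32 mg/L.

48.3 mg/L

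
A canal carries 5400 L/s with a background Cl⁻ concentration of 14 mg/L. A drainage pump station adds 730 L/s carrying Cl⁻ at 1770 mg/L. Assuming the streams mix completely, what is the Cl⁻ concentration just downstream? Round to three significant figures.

After mixing, C = (5400·14.00 + 730.0·1770) / 6130 = 1368000/6130 = 223.1 mg/L.

223 mg/L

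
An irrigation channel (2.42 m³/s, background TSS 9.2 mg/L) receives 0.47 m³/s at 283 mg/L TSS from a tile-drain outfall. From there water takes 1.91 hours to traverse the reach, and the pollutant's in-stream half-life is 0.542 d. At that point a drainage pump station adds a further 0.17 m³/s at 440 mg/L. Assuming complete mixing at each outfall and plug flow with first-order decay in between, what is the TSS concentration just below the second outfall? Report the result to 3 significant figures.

70.3 mg/L

Flow-weighted average: C = (2.420·9.200 + 0.4700·283.0) / 2.890 = 155.3/2.890 = 53.73 mg/L; combined flow 2.890 m³/s.
Half-life 0.542 d → k = ln 2 / 0.542 = 1.279 d⁻¹.
Decay over the reach: 53.73·exp(−kt) = 53.73·0.9032 = 48.53 mg/L.
Second outfall: C = (2.890·48.53 + 0.1700·440.0)/3.060 = 70.28 mg/L.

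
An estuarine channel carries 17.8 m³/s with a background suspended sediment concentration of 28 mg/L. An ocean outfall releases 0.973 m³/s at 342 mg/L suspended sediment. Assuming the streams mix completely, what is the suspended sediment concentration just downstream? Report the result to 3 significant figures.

44.3 mg/L

Mixed concentration C = ΣQC/ΣQ = (17.80·28.00 + 0.9730·342.0) / 18.77 = 831.2/18.77 = 44.27 mg/L.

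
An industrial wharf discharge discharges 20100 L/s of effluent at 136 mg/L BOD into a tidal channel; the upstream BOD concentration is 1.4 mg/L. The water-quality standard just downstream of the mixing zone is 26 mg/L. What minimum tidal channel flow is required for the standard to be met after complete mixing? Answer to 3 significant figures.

Set C_mix = 26: (Q·1.400 + 20100·136.0) / (Q + 20100) = 26
→ Q = 20100·(136.0 − 26)/(26 − 1.400) = 89880 L/s.

89900 L/s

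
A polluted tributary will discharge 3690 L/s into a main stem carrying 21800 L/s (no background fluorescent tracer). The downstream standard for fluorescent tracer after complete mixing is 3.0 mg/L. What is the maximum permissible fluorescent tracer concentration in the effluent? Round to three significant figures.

20.7 mg/L

At the limit, (Qr·Cr + Qe·Cₑ)/(Qr + Qe) = 3.0:
Cₑ = (25490·3.0 − 21800·0) / 3690 = 20.72 mg/L.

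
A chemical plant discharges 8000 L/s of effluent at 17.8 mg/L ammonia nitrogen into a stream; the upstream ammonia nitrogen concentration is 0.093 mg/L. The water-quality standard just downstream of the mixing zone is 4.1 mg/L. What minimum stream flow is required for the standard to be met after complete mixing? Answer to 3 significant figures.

Set C_mix = 4.1: (Q·0.09300 + 8000·17.80) / (Q + 8000) = 4.1
→ Q = 8000·(17.80 − 4.1)/(4.1 − 0.09300) = 27350 L/s.

27400 L/s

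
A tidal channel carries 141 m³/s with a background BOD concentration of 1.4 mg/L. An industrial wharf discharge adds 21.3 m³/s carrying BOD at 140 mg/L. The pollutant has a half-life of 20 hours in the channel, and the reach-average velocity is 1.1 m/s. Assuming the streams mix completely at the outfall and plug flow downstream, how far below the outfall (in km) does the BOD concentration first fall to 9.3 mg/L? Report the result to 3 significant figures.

Mass balance: C = (141.0·1.400 + 21.30·140.0) / 162.3 = 3179/162.3 = 19.59 mg/L.
Half-life 20 h → k = ln 2 / 20 = 0.03466 h⁻¹ = 0.8318 d⁻¹.
Set 19.59·exp(−k·t) = 9.3 → t = ln(19.59/9.3)/k = 77380 s = 21.50 h.
Distance = v·t = 1.1·77380 = 85120 m = 85.12 km.

85.1 km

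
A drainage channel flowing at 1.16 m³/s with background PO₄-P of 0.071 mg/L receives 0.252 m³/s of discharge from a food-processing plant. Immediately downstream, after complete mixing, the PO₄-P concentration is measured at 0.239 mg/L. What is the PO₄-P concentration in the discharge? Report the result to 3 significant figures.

1.01 mg/L

Mass balance: 1.160·0.07100 + 0.2520·Cₑ = 1.412·0.2390
→ Cₑ = (1.412·0.2390 − 1.160·0.07100) / 0.2520 = 1.012 mg/L.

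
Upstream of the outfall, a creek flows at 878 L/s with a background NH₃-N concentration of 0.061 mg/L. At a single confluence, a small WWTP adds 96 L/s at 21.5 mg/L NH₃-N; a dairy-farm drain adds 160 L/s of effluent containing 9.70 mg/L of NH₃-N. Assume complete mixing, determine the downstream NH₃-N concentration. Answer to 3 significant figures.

After mixing, C = (878.0·0.06100 + 96.00·21.50 + 160.0·9.700) / 1134 = 3670/1134 = 3.236 mg/L.

3.24 mg/L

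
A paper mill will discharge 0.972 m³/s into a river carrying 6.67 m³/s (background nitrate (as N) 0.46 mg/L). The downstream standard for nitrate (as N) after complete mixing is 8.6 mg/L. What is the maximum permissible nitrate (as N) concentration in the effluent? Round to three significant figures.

64.5 mg/L

At the limit, (Qr·Cr + Qe·Cₑ)/(Qr + Qe) = 8.6:
Cₑ = (7.642·8.6 − 6.670·0.4600) / 0.9720 = 64.46 mg/L.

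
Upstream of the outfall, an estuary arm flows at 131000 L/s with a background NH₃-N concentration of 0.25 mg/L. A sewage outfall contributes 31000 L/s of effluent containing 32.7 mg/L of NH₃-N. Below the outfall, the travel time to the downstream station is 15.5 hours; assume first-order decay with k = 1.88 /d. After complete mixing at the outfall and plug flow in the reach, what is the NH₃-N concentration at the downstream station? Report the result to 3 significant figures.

1.92 mg/L

Mixed concentration C = ΣQC/ΣQ = (131000·0.2500 + 31000·32.70) / 162000 = 1046000/162000 = 6.460 mg/L.
First-order decay: C = 6.460·exp(−k·t) = 6.460·0.2970 = 1.918 mg/L.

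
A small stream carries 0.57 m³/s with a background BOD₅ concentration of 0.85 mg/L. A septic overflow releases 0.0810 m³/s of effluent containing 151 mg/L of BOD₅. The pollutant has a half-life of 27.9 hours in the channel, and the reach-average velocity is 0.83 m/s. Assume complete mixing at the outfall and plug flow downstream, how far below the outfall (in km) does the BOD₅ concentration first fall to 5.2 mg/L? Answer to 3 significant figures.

Mixed concentration C = ΣQC/ΣQ = (0.5700·0.8500 + 0.08100·151.0) / 0.6510 = 12.72/0.6510 = 19.53 mg/L.
Half-life 27.9 h → k = ln 2 / 27.9 = 0.02484 h⁻¹ = 0.5963 d⁻¹.
Set 19.53·exp(−k·t) = 5.2 → t = ln(19.53/5.2)/k = 191800 s = 53.27 h.
Distance = v·t = 0.83·191800 = 159200 m = 159.2 km.

159 km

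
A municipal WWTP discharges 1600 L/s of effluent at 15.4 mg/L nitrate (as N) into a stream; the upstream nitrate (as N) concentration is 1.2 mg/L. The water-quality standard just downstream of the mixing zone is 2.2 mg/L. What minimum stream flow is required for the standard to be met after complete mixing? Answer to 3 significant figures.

Set C_mix = 2.2: (Q·1.200 + 1600·15.40) / (Q + 1600) = 2.2
→ Q = 1600·(15.40 − 2.2)/(2.2 − 1.200) = 21120 L/s.

21100 L/s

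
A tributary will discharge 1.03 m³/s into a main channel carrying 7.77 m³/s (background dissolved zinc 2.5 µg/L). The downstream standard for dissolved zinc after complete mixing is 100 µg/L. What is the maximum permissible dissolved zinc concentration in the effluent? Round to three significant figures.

At the limit, (Qr·Cr + Qe·Cₑ)/(Qr + Qe) = 100:
Cₑ = (8.800·100 − 7.770·2.500) / 1.030 = 835.5 µg/L.

836 µg/L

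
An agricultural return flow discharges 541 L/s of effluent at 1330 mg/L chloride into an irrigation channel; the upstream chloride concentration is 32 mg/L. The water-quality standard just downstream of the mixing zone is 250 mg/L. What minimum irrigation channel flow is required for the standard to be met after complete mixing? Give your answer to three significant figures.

2680 L/s

Set C_mix = 250: (Q·32.00 + 541.0·1330) / (Q + 541.0) = 250
→ Q = 541.0·(1330 − 250)/(250 − 32.00) = 2680 L/s.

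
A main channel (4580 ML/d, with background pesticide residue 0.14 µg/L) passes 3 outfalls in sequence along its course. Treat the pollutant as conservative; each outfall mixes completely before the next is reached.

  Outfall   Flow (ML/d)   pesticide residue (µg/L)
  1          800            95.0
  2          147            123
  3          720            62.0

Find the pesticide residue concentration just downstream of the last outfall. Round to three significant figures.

22.3 µg/L

After outfall 1: Q = 4580 + 800.0 = 5380 ML/d; C = (4580·0.1400 + 800.0·95.00)/5380 = 14.25 µg/L.
After outfall 2: Q = 5380 + 147.0 = 5527 ML/d; C = (5380·14.25 + 147.0·123.0)/5527 = 17.14 µg/L.
After outfall 3: Q = 5527 + 720.0 = 6247 ML/d; C = (5527·17.14 + 720.0·62.00)/6247 = 22.31 µg/L.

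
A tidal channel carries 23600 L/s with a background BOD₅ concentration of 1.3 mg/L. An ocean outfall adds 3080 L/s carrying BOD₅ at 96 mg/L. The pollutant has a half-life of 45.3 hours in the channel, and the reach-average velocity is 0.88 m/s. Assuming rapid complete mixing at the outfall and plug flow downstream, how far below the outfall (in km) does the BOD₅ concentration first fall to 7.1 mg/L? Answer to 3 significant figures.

Flow-weighted average: C = (23600·1.300 + 3080·96.00) / 26680 = 326400/26680 = 12.23 mg/L.
Half-life 45.3 h → k = ln 2 / 45.3 = 0.01530 h⁻¹ = 0.3672 d⁻¹.
Set 12.23·exp(−k·t) = 7.1 → t = ln(12.23/7.1)/k = 128000 s = 35.55 h.
Distance = v·t = 0.88·128000 = 112600 m = 112.6 km.

113 km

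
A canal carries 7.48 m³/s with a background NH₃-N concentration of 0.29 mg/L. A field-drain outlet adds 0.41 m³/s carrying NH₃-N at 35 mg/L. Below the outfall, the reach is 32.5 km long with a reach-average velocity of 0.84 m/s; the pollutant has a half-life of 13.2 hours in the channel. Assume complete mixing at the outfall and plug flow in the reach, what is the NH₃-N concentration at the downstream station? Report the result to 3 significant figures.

Mass balance: C = (7.480·0.2900 + 0.4100·35.00) / 7.890 = 16.52/7.890 = 2.094 mg/L.
Travel time t = 32.5·1000 / 0.84 = 38690 s = 10.75 h.
Half-life 13.2 h → k = ln 2 / 13.2 = 0.05251 h⁻¹ = 1.260 d⁻¹.
After decay, C = 2.094 × e^(−kt) = 2.094 × 0.5687 = 1.191 mg/L.

1.19 mg/L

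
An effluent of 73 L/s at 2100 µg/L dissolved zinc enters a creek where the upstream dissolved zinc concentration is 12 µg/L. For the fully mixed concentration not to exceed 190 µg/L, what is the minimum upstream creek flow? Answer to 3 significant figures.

783 L/s

Set C_mix = 190: (Q·12.00 + 73.00·2100) / (Q + 73.00) = 190
→ Q = 73.00·(2100 − 190)/(190 − 12.00) = 783.3 L/s.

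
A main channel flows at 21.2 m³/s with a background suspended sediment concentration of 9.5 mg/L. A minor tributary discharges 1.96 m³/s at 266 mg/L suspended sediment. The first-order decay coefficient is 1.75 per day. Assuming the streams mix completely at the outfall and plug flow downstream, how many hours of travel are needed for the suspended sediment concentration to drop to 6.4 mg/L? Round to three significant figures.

21.7 h

Flow-weighted average: C = (21.20·9.500 + 1.960·266.0) / 23.16 = 722.8/23.16 = 31.21 mg/L.
31.21·exp(−k·t) = 6.4 → t = ln(31.21/6.4)/k = 78220 s = 21.73 h.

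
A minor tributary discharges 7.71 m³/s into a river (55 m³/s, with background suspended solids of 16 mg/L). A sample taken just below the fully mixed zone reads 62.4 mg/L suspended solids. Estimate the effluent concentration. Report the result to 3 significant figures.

393 mg/L

Mass balance: 55.00·16.00 + 7.710·Cₑ = 62.71·62.40
→ Cₑ = (62.71·62.40 − 55.00·16.00) / 7.710 = 393.4 mg/L.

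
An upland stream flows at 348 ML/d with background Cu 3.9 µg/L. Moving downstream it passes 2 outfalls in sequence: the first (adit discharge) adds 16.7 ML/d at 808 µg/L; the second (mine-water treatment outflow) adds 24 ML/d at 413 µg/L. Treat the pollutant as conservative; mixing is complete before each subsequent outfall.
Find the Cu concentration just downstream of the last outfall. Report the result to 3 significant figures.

Below outfall 1: Q → 364.7 ML/d, C = (348.0·3.900 + 16.70·808.0)/364.7 = 40.72 µg/L.
Below outfall 2: Q → 388.7 ML/d, C = (364.7·40.72 + 24.00·413.0)/388.7 = 63.71 µg/L.

63.7 µg/L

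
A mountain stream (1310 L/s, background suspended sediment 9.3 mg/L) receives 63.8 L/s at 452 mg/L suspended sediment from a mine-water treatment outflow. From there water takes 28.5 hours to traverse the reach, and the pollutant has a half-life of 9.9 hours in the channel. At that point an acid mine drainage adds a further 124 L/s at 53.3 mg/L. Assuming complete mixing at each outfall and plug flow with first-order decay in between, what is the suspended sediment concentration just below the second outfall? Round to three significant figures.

Flow-weighted average: C = (1310·9.300 + 63.80·452.0) / 1374 = 41020/1374 = 29.86 mg/L; combined flow 1374 L/s.
Half-life 9.9 h → k = ln 2 / 9.9 = 0.07001 h⁻¹ = 1.680 d⁻¹.
After decay, C = 29.86 × e^(−kt) = 29.86 × 0.1360 = 4.060 mg/L.
Second outfall: C = (1374·4.060 + 124.0·53.30)/1498 = 8.136 mg/L.

8.14 mg/L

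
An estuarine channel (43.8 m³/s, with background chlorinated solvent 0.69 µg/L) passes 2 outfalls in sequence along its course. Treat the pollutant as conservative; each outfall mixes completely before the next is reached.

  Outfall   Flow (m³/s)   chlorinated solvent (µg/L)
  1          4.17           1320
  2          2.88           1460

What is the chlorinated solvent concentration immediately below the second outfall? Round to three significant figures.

192 µg/L

After outfall 1: Q = 43.80 + 4.170 = 47.97 m³/s; C = (43.80·0.6900 + 4.170·1320)/47.97 = 115.4 µg/L.
After outfall 2: Q = 47.97 + 2.880 = 50.85 m³/s; C = (47.97·115.4 + 2.880·1460)/50.85 = 191.5 µg/L.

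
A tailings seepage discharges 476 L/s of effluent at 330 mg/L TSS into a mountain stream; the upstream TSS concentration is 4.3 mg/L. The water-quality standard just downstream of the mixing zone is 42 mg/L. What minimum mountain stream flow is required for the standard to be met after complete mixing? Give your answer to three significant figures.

Set C_mix = 42: (Q·4.300 + 476.0·330.0) / (Q + 476.0) = 42
→ Q = 476.0·(330.0 − 42)/(42 − 4.300) = 3636 L/s.

3640 L/s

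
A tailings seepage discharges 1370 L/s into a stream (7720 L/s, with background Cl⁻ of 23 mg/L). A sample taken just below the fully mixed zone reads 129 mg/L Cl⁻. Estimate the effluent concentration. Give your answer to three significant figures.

726 mg/L

Mass balance: 7720·23.00 + 1370·Cₑ = 9090·129.0
→ Cₑ = (9090·129.0 − 7720·23.00) / 1370 = 726.3 mg/L.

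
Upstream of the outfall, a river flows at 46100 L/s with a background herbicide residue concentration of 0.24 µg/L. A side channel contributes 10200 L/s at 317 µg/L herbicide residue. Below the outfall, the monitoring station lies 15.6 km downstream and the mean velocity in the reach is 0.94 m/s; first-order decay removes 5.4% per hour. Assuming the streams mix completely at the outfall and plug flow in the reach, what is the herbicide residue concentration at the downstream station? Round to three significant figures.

Conservation of mass: C = (46100·0.2400 + 10200·317.0) / 56300 = 3244000/56300 = 57.63 µg/L.
Travel time t = 15.6·1000 / 0.94 = 16600 s = 4.610 h.
5.4%/h lost → k = −ln(1 − 0.054) = 0.05551 h⁻¹.
First-order decay: C = 57.63·exp(−k·t) = 57.63·0.7742 = 44.62 µg/L.

44.6 µg/L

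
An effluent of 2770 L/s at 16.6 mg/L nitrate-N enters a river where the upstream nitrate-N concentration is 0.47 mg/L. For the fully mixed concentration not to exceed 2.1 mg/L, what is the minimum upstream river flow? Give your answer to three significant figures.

24600 L/s

Set C_mix = 2.1: (Q·0.4700 + 2770·16.60) / (Q + 2770) = 2.1
→ Q = 2770·(16.60 − 2.1)/(2.1 − 0.4700) = 24640 L/s.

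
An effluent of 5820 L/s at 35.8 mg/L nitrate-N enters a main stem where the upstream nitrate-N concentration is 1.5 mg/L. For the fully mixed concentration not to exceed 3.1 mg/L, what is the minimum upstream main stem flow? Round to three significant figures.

Set C_mix = 3.1: (Q·1.500 + 5820·35.80) / (Q + 5820) = 3.1
→ Q = 5820·(35.80 − 3.1)/(3.1 − 1.500) = 118900 L/s.

119000 L/s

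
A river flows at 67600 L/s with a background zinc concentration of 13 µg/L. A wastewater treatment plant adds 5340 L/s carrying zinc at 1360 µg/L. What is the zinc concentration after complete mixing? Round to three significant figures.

Flow-weighted average: C = (67600·13.00 + 5340·1360) / 72940 = 8141000/72940 = 111.6 µg/L.

112 µg/L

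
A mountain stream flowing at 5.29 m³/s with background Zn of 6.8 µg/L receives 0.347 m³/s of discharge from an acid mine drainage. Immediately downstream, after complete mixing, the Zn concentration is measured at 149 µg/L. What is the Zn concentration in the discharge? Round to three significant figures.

2320 µg/L

Mass balance: 5.290·6.800 + 0.3470·Cₑ = 5.637·149.0
→ Cₑ = (5.637·149.0 − 5.290·6.800) / 0.3470 = 2317 µg/L.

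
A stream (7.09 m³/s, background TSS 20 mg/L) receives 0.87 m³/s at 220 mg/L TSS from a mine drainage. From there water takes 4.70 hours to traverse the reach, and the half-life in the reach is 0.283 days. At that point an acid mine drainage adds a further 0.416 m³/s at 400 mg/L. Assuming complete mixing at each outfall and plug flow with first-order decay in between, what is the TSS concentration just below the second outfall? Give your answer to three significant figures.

44.5 mg/L

Mass balance: C = (7.090·20.00 + 0.8700·220.0) / 7.960 = 333.2/7.960 = 41.86 mg/L; combined flow 7.960 m³/s.
Half-life 0.283 d → k = ln 2 / 0.283 = 2.449 d⁻¹.
Applying C = C₀e^(−kt): 41.86 × 0.6190 = 25.91 mg/L.
Second outfall: C = (7.960·25.91 + 0.4160·400.0)/8.376 = 44.49 mg/L.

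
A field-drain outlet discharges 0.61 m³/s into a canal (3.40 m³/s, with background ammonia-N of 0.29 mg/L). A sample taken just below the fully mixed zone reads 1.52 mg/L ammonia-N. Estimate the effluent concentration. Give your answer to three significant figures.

Mass balance: 3.400·0.2900 + 0.6100·Cₑ = 4.010·1.520
→ Cₑ = (4.010·1.520 − 3.400·0.2900) / 0.6100 = 8.376 mg/L.

8.38 mg/L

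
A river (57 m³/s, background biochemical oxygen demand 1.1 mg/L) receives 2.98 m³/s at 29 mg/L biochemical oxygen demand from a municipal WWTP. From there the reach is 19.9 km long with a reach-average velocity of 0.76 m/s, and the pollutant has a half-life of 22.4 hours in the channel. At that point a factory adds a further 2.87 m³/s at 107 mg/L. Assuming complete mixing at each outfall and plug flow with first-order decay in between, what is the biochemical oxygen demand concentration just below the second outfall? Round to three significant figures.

Conservation of mass: C = (57.00·1.100 + 2.980·29.00) / 59.98 = 149.1/59.98 = 2.486 mg/L; combined flow 59.98 m³/s.
Travel time t = 19.9·1000 / 0.76 = 26180 s = 7.273 h.
Half-life 22.4 h → k = ln 2 / 22.4 = 0.03094 h⁻¹ = 0.7427 d⁻¹.
Decay over the reach: 2.486·exp(−kt) = 2.486·0.7985 = 1.985 mg/L.
Second outfall: C = (59.98·1.985 + 2.870·107.0)/62.85 = 6.781 mg/L.

6.78 mg/L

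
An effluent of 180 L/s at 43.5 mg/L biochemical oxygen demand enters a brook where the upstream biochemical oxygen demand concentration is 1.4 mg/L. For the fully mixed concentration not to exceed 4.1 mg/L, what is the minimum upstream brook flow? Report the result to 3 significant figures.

Set C_mix = 4.1: (Q·1.400 + 180.0·43.50) / (Q + 180.0) = 4.1
→ Q = 180.0·(43.50 − 4.1)/(4.1 − 1.400) = 2627 L/s.

2630 L/s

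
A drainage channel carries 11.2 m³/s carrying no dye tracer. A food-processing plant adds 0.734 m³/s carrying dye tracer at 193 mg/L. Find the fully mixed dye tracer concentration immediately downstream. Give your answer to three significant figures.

11.9 mg/L

Flow-weighted average: C = (11.20·0 + 0.7340·193.0) / 11.93 = 141.7/11.93 = 11.87 mg/L.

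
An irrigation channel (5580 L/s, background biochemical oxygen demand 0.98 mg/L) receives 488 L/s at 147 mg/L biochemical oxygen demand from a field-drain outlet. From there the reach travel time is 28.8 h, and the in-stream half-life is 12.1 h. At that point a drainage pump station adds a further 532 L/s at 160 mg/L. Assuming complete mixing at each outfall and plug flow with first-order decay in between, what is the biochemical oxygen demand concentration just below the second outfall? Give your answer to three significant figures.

15.1 mg/L

Flow-weighted average: C = (5580·0.9800 + 488.0·147.0) / 6068 = 77200/6068 = 12.72 mg/L; combined flow 6068 L/s.
Half-life 12.1 h → k = ln 2 / 12.1 = 0.05728 h⁻¹ = 1.375 d⁻¹.
First-order decay: C = 12.72·exp(−k·t) = 12.72·0.1921 = 2.444 mg/L.
Second outfall: C = (6068·2.444 + 532.0·160.0)/6600 = 15.14 mg/L.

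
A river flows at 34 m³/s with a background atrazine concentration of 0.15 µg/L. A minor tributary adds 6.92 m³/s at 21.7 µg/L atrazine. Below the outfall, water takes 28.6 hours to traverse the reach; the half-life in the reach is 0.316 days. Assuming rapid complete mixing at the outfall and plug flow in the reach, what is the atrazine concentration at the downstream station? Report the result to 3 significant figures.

After mixing, C = (34.00·0.1500 + 6.920·21.70) / 40.92 = 155.3/40.92 = 3.794 µg/L.
Half-life 0.316 d → k = ln 2 / 0.316 = 2.194 d⁻¹.
First-order decay: C = 3.794·exp(−k·t) = 3.794·0.07325 = 0.2779 µg/L.

0.278 µg/L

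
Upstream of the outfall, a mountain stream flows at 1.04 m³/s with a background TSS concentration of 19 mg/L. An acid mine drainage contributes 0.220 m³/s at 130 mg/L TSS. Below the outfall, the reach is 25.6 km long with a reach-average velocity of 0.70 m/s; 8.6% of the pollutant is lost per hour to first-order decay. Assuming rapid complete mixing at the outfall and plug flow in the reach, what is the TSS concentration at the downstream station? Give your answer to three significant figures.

15.4 mg/L

Mixed concentration C = ΣQC/ΣQ = (1.040·19.00 + 0.2200·130.0) / 1.260 = 48.36/1.260 = 38.38 mg/L.
Travel time t = 25.6·1000 / 0.70 = 36570 s = 10.16 h.
8.6%/h lost → k = −ln(1 − 0.086) = 0.08992 h⁻¹.
Decay over the reach: 38.38·exp(−kt) = 38.38·0.4011 = 15.39 mg/L.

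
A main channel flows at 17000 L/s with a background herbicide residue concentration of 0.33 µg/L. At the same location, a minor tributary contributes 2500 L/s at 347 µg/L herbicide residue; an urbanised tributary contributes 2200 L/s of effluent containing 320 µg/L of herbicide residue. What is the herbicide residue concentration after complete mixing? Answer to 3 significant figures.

After mixing, C = (17000·0.3300 + 2500·347.0 + 2200·320.0) / 21700 = 1577000/21700 = 72.68 µg/L.

72.7 µg/L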